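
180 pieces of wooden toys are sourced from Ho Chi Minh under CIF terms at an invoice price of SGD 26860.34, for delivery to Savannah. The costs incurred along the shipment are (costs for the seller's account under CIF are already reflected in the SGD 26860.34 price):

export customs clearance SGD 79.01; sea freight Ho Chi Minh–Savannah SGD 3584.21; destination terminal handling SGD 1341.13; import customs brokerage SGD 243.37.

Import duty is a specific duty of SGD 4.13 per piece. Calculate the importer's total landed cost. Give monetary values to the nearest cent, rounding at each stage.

Total landed cost: SGD 29188.24

CIF: the seller pays costs through ocean freight and marine insurance to the destination port.
Already in the invoice (seller's account under CIF): export clearance, freight — exclude.
The CIF price already equals the CIF value: 26860.34
Import duty = 180 × 4.13 = 743.40
Buyer bears: destination terminal 1341.13 + brokerage 243.37 + duty 743.40 = 2327.90
Landed cost = invoice 26860.34 + 2327.90 = 29188.24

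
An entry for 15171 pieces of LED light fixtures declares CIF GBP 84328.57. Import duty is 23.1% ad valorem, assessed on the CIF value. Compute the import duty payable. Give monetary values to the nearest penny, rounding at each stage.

Import duty = 84328.57 × 23.1% = 19479.90

Import duty: GBP 19479.90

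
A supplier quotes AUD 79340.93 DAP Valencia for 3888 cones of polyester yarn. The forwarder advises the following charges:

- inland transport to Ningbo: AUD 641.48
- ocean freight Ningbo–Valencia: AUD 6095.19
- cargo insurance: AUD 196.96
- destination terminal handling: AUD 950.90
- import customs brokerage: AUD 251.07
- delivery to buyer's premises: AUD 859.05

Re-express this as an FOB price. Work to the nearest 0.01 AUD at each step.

Not relevant to the conversion: inland to port — on the seller under both DAP and FOB; already in the DAP price and stays in the FOB price. brokerage — on the buyer under both terms; not part of either seller's price.
From DAP to FOB, the seller no longer bears: freight, insurance, destination terminal, delivery.
FOB price = 79340.93 − 6095.19 − 196.96 − 950.90 − 859.05 = 71238.83

FOB price: AUD 71238.83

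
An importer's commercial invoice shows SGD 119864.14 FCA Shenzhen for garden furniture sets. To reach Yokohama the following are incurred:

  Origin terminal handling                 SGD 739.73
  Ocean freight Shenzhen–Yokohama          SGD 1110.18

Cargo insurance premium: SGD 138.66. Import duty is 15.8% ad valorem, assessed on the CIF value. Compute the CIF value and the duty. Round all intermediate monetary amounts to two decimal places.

CIF value: SGD 121852.71; import duty: SGD 19252.73

CIF = FCA price + pre-shipment costs + freight + insurance
CIF = 119864.14 + 739.73 + 1110.18 + 138.66 = 121852.71
Import duty = 121852.71 × 15.8% = 19252.73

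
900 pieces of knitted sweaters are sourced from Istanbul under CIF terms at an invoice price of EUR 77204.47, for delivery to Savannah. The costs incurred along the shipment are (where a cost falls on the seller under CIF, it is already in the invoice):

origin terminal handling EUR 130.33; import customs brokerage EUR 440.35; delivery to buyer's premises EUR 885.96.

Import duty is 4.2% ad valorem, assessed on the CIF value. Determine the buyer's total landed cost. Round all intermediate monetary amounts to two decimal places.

CIF: the seller pays costs through ocean freight and marine insurance to the destination port.
Already in the invoice (seller's account under CIF): origin terminal — exclude.
The CIF price already equals the CIF value: 77204.47
Import duty = 77204.47 × 4.2% = 3242.59
Buyer bears: brokerage 440.35 + delivery 885.96 + duty 3242.59 = 4568.90
Landed cost = invoice 77204.47 + 4568.90 = 81773.37

Total landed cost: EUR 81773.37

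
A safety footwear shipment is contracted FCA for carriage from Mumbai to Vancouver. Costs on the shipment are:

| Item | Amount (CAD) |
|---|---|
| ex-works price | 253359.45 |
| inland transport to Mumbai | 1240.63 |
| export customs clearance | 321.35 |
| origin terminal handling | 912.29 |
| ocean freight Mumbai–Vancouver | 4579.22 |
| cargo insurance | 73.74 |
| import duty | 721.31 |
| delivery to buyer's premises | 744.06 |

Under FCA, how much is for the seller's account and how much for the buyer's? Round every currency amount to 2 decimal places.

FCA: the seller delivers export-cleared goods to the carrier; the buyer bears costs from that point.
Seller's account: goods 253359.45 + inland to port 1240.63 + export clearance 321.35 = 254921.43
Buyer's account: origin terminal 912.29 + freight 4579.22 + insurance 73.74 + duty 721.31 + delivery 744.06 = 7030.62

Seller: CAD 254921.43; buyer: CAD 7030.62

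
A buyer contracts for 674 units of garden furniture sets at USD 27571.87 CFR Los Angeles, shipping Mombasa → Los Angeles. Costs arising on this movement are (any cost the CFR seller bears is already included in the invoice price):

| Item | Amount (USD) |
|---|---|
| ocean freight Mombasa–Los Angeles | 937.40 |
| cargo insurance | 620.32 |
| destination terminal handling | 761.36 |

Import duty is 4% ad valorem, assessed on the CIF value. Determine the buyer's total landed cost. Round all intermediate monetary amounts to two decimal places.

CFR: the seller pays costs through ocean freight to the destination port, but not insurance.
Already in the invoice (seller's account under CFR): freight — exclude.
CIF value = CFR price + insurance = 27571.87 + 620.32 = 28192.19
Import duty = 28192.19 × 4% = 1127.69
Buyer bears: insurance 620.32 + destination terminal 761.36 + duty 1127.69 = 2509.37
Landed cost = invoice 27571.87 + 2509.37 = 30081.24

Total landed cost: USD 30081.24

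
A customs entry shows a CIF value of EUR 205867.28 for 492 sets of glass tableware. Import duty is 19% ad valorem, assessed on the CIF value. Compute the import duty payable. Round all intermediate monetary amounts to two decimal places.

Import duty = 205867.28 × 19% = 39114.78

Import duty: EUR 39114.78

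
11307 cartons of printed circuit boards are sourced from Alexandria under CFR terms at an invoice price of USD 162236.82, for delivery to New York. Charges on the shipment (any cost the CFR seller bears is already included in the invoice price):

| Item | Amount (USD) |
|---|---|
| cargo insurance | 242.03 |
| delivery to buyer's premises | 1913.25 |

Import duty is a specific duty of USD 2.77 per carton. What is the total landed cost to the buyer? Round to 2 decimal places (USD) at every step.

Total landed cost: USD 195712.49

CFR: the seller pays costs through ocean freight to the destination port, but not insurance.
CIF value = CFR price + insurance = 162236.82 + 242.03 = 162478.85
Import duty = 11307 × 2.77 = 31320.39
Buyer bears: insurance 242.03 + delivery 1913.25 + duty 31320.39 = 33475.67
Landed cost = invoice 162236.82 + 33475.67 = 195712.49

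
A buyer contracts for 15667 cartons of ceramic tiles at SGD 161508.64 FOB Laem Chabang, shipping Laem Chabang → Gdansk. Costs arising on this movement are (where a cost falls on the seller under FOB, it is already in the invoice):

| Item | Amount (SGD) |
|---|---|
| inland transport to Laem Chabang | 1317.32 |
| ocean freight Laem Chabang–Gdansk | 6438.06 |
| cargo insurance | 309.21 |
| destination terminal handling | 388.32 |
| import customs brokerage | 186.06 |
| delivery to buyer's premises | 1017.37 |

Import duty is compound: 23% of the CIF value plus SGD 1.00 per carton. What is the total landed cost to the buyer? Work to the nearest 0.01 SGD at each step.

Total landed cost: SGD 224213.52

FOB: the seller bears costs until goods are on board at the origin port; the buyer bears freight, insurance and all costs thereafter.
Already in the invoice (seller's account under FOB): inland to port — exclude.
CIF value = FOB price + freight + insurance = 161508.64 + 6438.06 + 309.21 = 168255.91
Ad valorem component: 168255.91 × 23% = 38698.86
Specific component: 15667 × 1.00 = 15667.00
Import duty = 38698.86 + 15667.00 = 54365.86
Buyer bears: freight 6438.06 + insurance 309.21 + destination terminal 388.32 + brokerage 186.06 + delivery 1017.37 + duty 54365.86 = 62704.88
Landed cost = invoice 161508.64 + 62704.88 = 224213.52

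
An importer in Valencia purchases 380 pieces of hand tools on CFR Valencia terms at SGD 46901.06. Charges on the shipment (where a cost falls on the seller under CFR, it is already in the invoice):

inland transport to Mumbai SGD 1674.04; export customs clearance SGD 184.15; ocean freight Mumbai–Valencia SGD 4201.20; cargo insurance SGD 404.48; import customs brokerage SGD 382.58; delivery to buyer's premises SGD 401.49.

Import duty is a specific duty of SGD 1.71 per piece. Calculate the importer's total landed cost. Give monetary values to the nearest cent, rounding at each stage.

CFR: the seller pays costs through ocean freight to the destination port, but not insurance.
Already in the invoice (seller's account under CFR): inland to port, export clearance, freight — exclude.
CIF value = CFR price + insurance = 46901.06 + 404.48 = 47305.54
Import duty = 380 × 1.71 = 649.80
Buyer bears: insurance 404.48 + brokerage 382.58 + delivery 401.49 + duty 649.80 = 1838.35
Landed cost = invoice 46901.06 + 1838.35 = 48739.41

Total landed cost: SGD 48739.41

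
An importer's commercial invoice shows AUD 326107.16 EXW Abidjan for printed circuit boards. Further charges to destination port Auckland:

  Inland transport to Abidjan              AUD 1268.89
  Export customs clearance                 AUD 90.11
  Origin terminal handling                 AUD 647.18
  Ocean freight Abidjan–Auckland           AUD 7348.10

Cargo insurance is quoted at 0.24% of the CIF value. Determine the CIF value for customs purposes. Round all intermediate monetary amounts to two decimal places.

Let C be the CIF value. C = EXW price + pre-shipment costs + freight + 0.24% × C
C − 0.24% × C = 326107.16 + 1268.89 + 90.11 + 647.18 + 7348.10
0.9976 × C = 335461.44
C = 335461.44 / 0.9976 = 336268.48
Insurance premium = 0.24% × 336268.48 = 807.04

CIF value: AUD 336268.48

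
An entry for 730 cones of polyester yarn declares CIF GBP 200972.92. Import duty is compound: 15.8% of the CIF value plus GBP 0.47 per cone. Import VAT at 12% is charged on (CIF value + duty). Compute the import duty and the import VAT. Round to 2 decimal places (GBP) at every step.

Import duty: GBP 32096.82; import VAT: GBP 27968.37

Ad valorem component: 200972.92 × 15.8% = 31753.72
Specific component: 730 × 0.47 = 343.10
Import duty = 31753.72 + 343.10 = 32096.82
VAT base = CIF + duty = 200972.92 + 32096.82 = 233069.74
Import VAT = 233069.74 × 12% = 27968.37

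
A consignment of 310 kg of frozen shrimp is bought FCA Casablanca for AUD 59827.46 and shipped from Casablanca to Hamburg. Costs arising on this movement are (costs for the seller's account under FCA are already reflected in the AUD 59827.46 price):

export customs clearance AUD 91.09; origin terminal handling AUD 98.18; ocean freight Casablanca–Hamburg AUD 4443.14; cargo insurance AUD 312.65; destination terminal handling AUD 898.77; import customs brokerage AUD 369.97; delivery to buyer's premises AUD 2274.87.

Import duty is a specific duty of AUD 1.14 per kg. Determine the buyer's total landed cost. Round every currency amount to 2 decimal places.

FCA: the seller delivers export-cleared goods to the carrier; the buyer bears costs from that point.
Already in the invoice (seller's account under FCA): export clearance — exclude.
CIF value = FCA price + origin terminal + freight + insurance = 59827.46 + 98.18 + 4443.14 + 312.65 = 64681.43
Import duty = 310 × 1.14 = 353.40
Buyer bears: origin terminal 98.18 + freight 4443.14 + insurance 312.65 + destination terminal 898.77 + brokerage 369.97 + delivery 2274.87 + duty 353.40 = 8750.98
Landed cost = invoice 59827.46 + 8750.98 = 68578.44

Total landed cost: AUD 68578.44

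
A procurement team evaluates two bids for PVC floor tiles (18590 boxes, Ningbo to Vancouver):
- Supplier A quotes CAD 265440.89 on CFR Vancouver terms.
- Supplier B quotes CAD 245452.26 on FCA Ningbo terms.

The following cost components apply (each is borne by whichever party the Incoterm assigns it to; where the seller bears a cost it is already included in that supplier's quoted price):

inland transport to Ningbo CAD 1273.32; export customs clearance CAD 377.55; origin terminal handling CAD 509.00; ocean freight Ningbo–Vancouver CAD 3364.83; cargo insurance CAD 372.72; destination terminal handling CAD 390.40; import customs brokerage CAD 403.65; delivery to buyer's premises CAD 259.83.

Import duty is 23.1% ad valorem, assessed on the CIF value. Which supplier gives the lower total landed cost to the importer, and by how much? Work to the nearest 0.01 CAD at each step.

Supplier A (CFR):
CIF value = CFR price + insurance = 265440.89 + 372.72 = 265813.61
Import duty = 265813.61 × 23.1% = 61402.94
Buyer bears (A): 372.72 + 390.40 + 403.65 + 259.83 = 1426.60
Landed cost (A) = invoice 265440.89 + 1426.60 + duty 61402.94 = 328270.43
Supplier B (FCA):
CIF value = FCA price + origin terminal + freight + insurance = 245452.26 + 509.00 + 3364.83 + 372.72 = 249698.81
Import duty = 249698.81 × 23.1% = 57680.43
Buyer bears (B): 509.00 + 3364.83 + 372.72 + 390.40 + 403.65 + 259.83 = 5300.43
Landed cost (B) = invoice 245452.26 + 5300.43 + duty 57680.43 = 308433.12
Difference = |328270.43 − 308433.12| = 19837.31

Supplier B is cheaper by CAD 19837.31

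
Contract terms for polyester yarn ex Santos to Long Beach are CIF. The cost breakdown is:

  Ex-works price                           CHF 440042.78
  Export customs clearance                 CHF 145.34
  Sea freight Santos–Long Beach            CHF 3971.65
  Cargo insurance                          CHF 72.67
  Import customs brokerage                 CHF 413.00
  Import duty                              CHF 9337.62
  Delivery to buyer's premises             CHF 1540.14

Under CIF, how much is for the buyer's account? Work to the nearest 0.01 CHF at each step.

Buyer's account: CHF 11290.76

CIF: the seller pays costs through ocean freight and marine insurance to the destination port.
Seller's account: goods 440042.78 + export clearance 145.34 + freight 3971.65 + insurance 72.67 = 444232.44
Buyer's account: brokerage 413.00 + duty 9337.62 + delivery 1540.14 = 11290.76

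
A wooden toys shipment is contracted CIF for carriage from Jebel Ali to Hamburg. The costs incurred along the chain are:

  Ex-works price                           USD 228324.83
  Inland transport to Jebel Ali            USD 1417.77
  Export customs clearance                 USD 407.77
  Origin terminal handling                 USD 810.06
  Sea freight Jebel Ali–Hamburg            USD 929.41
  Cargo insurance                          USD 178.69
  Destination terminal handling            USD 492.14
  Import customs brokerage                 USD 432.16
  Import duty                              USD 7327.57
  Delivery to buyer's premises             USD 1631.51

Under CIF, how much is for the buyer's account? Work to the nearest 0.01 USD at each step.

CIF: the seller pays costs through ocean freight and marine insurance to the destination port.
Seller's account: goods 228324.83 + inland to port 1417.77 + export clearance 407.77 + origin terminal 810.06 + freight 929.41 + insurance 178.69 = 232068.53
Buyer's account: destination terminal 492.14 + brokerage 432.16 + duty 7327.57 + delivery 1631.51 = 9883.38

Buyer's account: USD 9883.38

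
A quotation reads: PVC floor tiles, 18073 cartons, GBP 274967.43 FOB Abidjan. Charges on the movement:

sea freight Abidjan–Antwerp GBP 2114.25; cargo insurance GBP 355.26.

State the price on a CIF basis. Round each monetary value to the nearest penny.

CIF price: GBP 277436.94

From FOB to CIF, the seller additionally bears: freight, insurance.
CIF price = 274967.43 + 2114.25 + 355.26 = 277436.94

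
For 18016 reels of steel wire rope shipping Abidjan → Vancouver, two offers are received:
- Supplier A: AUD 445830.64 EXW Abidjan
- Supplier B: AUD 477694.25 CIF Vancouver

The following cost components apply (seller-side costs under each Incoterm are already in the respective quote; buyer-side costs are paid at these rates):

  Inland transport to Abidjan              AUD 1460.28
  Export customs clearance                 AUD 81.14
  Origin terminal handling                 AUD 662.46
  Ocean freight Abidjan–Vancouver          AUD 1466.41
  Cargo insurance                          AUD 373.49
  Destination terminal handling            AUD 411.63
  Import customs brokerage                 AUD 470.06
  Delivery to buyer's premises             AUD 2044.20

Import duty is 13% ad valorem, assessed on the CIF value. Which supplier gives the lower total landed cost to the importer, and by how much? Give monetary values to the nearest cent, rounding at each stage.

Supplier A is cheaper by AUD 31436.41

Supplier A (EXW):
CIF value = EXW price + inland to port + export clearance + origin terminal + freight + insurance = 445830.64 + 1460.28 + 81.14 + 662.46 + 1466.41 + 373.49 = 449874.42
Import duty = 449874.42 × 13% = 58483.67
Buyer bears (A): 1460.28 + 81.14 + 662.46 + 1466.41 + 373.49 + 411.63 + 470.06 + 2044.20 = 6969.67
Landed cost (A) = invoice 445830.64 + 6969.67 + duty 58483.67 = 511283.98
Supplier B (CIF):
The CIF price already equals the CIF value: 477694.25
Import duty = 477694.25 × 13% = 62100.25
Buyer bears (B): 411.63 + 470.06 + 2044.20 = 2925.89
Landed cost (B) = invoice 477694.25 + 2925.89 + duty 62100.25 = 542720.39
Difference = |511283.98 − 542720.39| = 31436.41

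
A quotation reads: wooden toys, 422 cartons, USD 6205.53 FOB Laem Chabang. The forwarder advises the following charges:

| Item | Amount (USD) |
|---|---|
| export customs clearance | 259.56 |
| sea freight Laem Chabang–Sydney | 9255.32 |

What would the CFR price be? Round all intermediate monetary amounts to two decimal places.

CFR price: USD 15460.85

Not relevant to the conversion: export clearance — on the seller under both FOB and CFR; already in the FOB price and stays in the CFR price.
From FOB to CFR, the seller additionally bears: freight.
CFR price = 6205.53 + 9255.32 = 15460.85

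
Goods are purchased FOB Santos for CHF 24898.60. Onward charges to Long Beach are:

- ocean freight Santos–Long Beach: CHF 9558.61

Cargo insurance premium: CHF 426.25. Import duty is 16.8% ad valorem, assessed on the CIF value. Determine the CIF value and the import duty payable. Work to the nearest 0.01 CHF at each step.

CIF value: CHF 34883.46; import duty: CHF 5860.42

CIF = FOB price + freight + insurance
CIF = 24898.60 + 9558.61 + 426.25 = 34883.46
Import duty = 34883.46 × 16.8% = 5860.42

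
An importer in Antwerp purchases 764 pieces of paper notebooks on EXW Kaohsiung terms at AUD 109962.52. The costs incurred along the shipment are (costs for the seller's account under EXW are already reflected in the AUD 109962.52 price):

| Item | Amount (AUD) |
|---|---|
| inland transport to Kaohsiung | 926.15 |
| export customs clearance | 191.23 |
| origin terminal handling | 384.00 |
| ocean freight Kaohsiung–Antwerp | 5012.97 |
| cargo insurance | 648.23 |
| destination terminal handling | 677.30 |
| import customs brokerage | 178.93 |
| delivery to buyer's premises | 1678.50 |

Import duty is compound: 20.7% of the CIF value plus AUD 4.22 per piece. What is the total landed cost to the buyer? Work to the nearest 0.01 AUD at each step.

EXW: the seller makes goods available at their premises; the buyer bears all onward costs.
CIF value = EXW price + inland to port + export clearance + origin terminal + freight + insurance = 109962.52 + 926.15 + 191.23 + 384.00 + 5012.97 + 648.23 = 117125.10
Ad valorem component: 117125.10 × 20.7% = 24244.90
Specific component: 764 × 4.22 = 3224.08
Import duty = 24244.90 + 3224.08 = 27468.98
Buyer bears: inland to port 926.15 + export clearance 191.23 + origin terminal 384.00 + freight 5012.97 + insurance 648.23 + destination terminal 677.30 + brokerage 178.93 + delivery 1678.50 + duty 27468.98 = 37166.29
Landed cost = invoice 109962.52 + 37166.29 = 147128.81

Total landed cost: AUD 147128.81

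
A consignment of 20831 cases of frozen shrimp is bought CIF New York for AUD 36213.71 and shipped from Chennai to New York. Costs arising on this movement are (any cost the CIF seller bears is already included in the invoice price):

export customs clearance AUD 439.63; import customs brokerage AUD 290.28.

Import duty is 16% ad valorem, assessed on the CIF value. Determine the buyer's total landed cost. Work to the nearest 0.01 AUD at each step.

CIF: the seller pays costs through ocean freight and marine insurance to the destination port.
Already in the invoice (seller's account under CIF): export clearance — exclude.
The CIF price already equals the CIF value: 36213.71
Import duty = 36213.71 × 16% = 5794.19
Buyer bears: brokerage 290.28 + duty 5794.19 = 6084.47
Landed cost = invoice 36213.71 + 6084.47 = 42298.18

Total landed cost: AUD 42298.18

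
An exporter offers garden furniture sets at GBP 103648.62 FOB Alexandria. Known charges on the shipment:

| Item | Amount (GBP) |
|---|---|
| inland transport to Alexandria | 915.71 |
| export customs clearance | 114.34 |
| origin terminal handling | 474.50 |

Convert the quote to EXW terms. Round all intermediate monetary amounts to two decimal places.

From FOB to EXW, the seller no longer bears: inland to port, export clearance, origin terminal.
EXW price = 103648.62 − 915.71 − 114.34 − 474.50 = 102144.07

EXW price: GBP 102144.07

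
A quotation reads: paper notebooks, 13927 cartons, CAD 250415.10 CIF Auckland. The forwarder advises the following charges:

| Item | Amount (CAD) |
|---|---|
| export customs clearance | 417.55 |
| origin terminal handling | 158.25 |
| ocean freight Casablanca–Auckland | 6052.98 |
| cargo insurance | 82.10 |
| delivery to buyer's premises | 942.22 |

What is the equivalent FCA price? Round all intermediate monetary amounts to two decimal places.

Not relevant to the conversion: export clearance — on the seller under both CIF and FCA; already in the CIF price and stays in the FCA price. delivery — on the buyer under both terms; not part of either seller's price.
From CIF to FCA, the seller no longer bears: origin terminal, freight, insurance.
FCA price = 250415.10 − 158.25 − 6052.98 − 82.10 = 244121.77

FCA price: CAD 244121.77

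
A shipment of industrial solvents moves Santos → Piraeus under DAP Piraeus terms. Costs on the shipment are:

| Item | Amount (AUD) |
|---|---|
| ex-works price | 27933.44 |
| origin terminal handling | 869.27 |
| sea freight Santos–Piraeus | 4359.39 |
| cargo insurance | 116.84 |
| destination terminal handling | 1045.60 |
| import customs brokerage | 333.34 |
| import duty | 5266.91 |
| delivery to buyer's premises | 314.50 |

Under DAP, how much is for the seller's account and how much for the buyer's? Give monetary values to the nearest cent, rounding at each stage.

DAP: the seller bears all costs to the named destination except import duty and clearance.
Seller's account: goods 27933.44 + origin terminal 869.27 + freight 4359.39 + insurance 116.84 + destination terminal 1045.60 + delivery 314.50 = 34639.04
Buyer's account: brokerage 333.34 + duty 5266.91 = 5600.25

Seller: AUD 34639.04; buyer: AUD 5600.25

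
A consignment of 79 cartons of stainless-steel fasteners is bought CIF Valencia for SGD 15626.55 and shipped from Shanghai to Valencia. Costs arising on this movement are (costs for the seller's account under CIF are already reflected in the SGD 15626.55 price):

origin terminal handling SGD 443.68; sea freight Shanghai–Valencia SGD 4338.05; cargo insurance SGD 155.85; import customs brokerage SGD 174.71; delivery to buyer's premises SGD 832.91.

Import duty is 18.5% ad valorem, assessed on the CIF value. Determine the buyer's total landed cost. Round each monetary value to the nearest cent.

Total landed cost: SGD 19525.08

CIF: the seller pays costs through ocean freight and marine insurance to the destination port.
Already in the invoice (seller's account under CIF): origin terminal, freight, insurance — exclude.
The CIF price already equals the CIF value: 15626.55
Import duty = 15626.55 × 18.5% = 2890.91
Buyer bears: brokerage 174.71 + delivery 832.91 + duty 2890.91 = 3898.53
Landed cost = invoice 15626.55 + 3898.53 = 19525.08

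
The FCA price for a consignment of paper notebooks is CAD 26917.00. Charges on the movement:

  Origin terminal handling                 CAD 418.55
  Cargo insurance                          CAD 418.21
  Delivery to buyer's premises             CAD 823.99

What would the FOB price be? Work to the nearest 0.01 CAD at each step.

FOB price: CAD 27335.55

Not relevant to the conversion: delivery, insurance — on the buyer under both terms; not part of either seller's price.
From FCA to FOB, the seller additionally bears: origin terminal.
FOB price = 26917.00 + 418.55 = 27335.55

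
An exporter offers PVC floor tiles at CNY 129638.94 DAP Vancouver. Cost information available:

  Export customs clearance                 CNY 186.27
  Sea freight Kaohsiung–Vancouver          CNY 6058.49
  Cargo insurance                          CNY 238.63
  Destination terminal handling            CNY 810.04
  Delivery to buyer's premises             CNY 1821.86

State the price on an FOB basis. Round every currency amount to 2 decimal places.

Not relevant to the conversion: export clearance — on the seller under both DAP and FOB; already in the DAP price and stays in the FOB price.
From DAP to FOB, the seller no longer bears: freight, insurance, destination terminal, delivery.
FOB price = 129638.94 − 6058.49 − 238.63 − 810.04 − 1821.86 = 120709.92

FOB price: CNY 120709.92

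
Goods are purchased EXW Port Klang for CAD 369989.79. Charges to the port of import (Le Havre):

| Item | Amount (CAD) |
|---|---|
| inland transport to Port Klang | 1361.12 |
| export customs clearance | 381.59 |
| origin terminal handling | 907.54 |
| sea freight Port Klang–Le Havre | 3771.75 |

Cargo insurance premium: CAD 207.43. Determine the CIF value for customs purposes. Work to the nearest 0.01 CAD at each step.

CIF value: CAD 376619.22

CIF = EXW price + pre-shipment costs + freight + insurance
CIF = 369989.79 + 1361.12 + 381.59 + 907.54 + 3771.75 + 207.43 = 376619.22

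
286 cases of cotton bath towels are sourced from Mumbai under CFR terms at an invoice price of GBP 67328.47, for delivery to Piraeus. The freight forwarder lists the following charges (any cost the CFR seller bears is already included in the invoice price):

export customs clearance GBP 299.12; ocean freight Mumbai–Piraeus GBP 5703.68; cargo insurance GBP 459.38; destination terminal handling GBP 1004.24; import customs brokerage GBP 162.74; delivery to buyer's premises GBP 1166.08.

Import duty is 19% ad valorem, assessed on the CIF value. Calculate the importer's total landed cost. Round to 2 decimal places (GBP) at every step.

Total landed cost: GBP 83000.60

CFR: the seller pays costs through ocean freight to the destination port, but not insurance.
Already in the invoice (seller's account under CFR): export clearance, freight — exclude.
CIF value = CFR price + insurance = 67328.47 + 459.38 = 67787.85
Import duty = 67787.85 × 19% = 12879.69
Buyer bears: insurance 459.38 + destination terminal 1004.24 + brokerage 162.74 + delivery 1166.08 + duty 12879.69 = 15672.13
Landed cost = invoice 67328.47 + 15672.13 = 83000.60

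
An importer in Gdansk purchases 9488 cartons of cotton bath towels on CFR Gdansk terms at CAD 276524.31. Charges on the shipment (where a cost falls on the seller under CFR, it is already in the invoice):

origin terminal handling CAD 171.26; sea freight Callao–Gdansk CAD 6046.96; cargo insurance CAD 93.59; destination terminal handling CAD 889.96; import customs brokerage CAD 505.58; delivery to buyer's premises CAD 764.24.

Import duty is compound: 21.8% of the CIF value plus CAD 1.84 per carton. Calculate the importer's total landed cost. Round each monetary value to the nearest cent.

Total landed cost: CAD 356538.30

CFR: the seller pays costs through ocean freight to the destination port, but not insurance.
Already in the invoice (seller's account under CFR): origin terminal, freight — exclude.
CIF value = CFR price + insurance = 276524.31 + 93.59 = 276617.90
Ad valorem component: 276617.90 × 21.8% = 60302.70
Specific component: 9488 × 1.84 = 17457.92
Import duty = 60302.70 + 17457.92 = 77760.62
Buyer bears: insurance 93.59 + destination terminal 889.96 + brokerage 505.58 + delivery 764.24 + duty 77760.62 = 80013.99
Landed cost = invoice 276524.31 + 80013.99 = 356538.30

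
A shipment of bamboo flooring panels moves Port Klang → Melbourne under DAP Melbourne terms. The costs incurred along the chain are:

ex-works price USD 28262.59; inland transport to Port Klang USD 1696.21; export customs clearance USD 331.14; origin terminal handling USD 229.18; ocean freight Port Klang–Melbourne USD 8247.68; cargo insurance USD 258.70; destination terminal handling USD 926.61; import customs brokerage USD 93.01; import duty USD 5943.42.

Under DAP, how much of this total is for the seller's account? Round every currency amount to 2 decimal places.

Seller's account: USD 39952.11

DAP: the seller bears all costs to the named destination except import duty and clearance.
Seller's account: goods 28262.59 + inland to port 1696.21 + export clearance 331.14 + origin terminal 229.18 + freight 8247.68 + insurance 258.70 + destination terminal 926.61 = 39952.11
Buyer's account: brokerage 93.01 + duty 5943.42 = 6036.43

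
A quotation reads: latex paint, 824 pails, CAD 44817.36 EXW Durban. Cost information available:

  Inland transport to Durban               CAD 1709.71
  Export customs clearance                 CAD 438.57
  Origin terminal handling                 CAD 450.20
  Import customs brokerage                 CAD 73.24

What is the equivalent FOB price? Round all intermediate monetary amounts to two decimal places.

Not relevant to the conversion: brokerage — on the buyer under both terms; not part of either seller's price.
From EXW to FOB, the seller additionally bears: inland to port, export clearance, origin terminal.
FOB price = 44817.36 + 1709.71 + 438.57 + 450.20 = 47415.84

FOB price: CAD 47415.84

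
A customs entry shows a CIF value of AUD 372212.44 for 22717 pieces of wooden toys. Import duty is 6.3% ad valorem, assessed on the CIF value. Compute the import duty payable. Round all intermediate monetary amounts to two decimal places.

Import duty: AUD 23449.38

Import duty = 372212.44 × 6.3% = 23449.38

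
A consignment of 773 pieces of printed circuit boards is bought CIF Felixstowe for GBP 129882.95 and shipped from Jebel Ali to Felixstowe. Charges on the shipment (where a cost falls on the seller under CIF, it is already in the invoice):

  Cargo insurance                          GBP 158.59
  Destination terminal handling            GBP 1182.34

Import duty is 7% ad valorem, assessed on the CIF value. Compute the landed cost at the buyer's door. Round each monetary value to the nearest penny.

CIF: the seller pays costs through ocean freight and marine insurance to the destination port.
Already in the invoice (seller's account under CIF): insurance — exclude.
The CIF price already equals the CIF value: 129882.95
Import duty = 129882.95 × 7% = 9091.81
Buyer bears: destination terminal 1182.34 + duty 9091.81 = 10274.15
Landed cost = invoice 129882.95 + 10274.15 = 140157.10

Total landed cost: GBP 140157.10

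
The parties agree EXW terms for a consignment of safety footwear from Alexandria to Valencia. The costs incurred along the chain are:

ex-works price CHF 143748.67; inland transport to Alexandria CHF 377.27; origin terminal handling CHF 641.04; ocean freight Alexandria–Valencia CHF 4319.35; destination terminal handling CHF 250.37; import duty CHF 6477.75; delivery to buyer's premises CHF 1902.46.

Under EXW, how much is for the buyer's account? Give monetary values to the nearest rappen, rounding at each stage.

EXW: the seller makes goods available at their premises; the buyer bears all onward costs.
Seller's account: goods 143748.67 = 143748.67
Buyer's account: inland to port 377.27 + origin terminal 641.04 + freight 4319.35 + destination terminal 250.37 + duty 6477.75 + delivery 1902.46 = 13968.24

Buyer's account: CHF 13968.24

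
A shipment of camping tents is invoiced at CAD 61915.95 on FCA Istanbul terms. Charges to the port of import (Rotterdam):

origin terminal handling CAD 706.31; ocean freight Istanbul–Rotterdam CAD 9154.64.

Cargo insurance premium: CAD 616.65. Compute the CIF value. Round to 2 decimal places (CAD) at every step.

CIF = FCA price + pre-shipment costs + freight + insurance
CIF = 61915.95 + 706.31 + 9154.64 + 616.65 = 72393.55

CIF value: CAD 72393.55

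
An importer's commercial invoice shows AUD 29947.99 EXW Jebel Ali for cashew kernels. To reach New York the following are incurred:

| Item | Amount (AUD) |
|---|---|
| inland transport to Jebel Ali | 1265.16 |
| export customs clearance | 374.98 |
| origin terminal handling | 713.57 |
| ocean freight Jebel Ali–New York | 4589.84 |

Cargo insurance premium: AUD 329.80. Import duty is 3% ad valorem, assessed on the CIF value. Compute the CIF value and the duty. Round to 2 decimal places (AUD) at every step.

CIF = EXW price + pre-shipment costs + freight + insurance
CIF = 29947.99 + 1265.16 + 374.98 + 713.57 + 4589.84 + 329.80 = 37221.34
Import duty = 37221.34 × 3% = 1116.64

CIF value: AUD 37221.34; import duty: AUD 1116.64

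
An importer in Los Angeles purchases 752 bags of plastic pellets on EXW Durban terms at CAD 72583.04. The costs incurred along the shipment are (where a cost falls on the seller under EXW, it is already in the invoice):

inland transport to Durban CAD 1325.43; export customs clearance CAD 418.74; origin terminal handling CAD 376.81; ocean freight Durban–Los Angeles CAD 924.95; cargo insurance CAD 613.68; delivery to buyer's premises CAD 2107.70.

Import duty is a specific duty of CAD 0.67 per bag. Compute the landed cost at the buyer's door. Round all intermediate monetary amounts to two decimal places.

Total landed cost: CAD 78854.19

EXW: the seller makes goods available at their premises; the buyer bears all onward costs.
CIF value = EXW price + inland to port + export clearance + origin terminal + freight + insurance = 72583.04 + 1325.43 + 418.74 + 376.81 + 924.95 + 613.68 = 76242.65
Import duty = 752 × 0.67 = 503.84
Buyer bears: inland to port 1325.43 + export clearance 418.74 + origin terminal 376.81 + freight 924.95 + insurance 613.68 + delivery 2107.70 + duty 503.84 = 6271.15
Landed cost = invoice 72583.04 + 6271.15 = 78854.19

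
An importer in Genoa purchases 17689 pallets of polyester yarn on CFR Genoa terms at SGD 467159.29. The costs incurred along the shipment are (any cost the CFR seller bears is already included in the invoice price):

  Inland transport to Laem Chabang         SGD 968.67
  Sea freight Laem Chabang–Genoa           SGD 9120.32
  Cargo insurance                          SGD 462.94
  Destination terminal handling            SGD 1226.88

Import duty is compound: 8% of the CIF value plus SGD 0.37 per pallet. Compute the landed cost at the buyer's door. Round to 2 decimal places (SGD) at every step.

Total landed cost: SGD 512803.82

CFR: the seller pays costs through ocean freight to the destination port, but not insurance.
Already in the invoice (seller's account under CFR): inland to port, freight — exclude.
CIF value = CFR price + insurance = 467159.29 + 462.94 = 467622.23
Ad valorem component: 467622.23 × 8% = 37409.78
Specific component: 17689 × 0.37 = 6544.93
Import duty = 37409.78 + 6544.93 = 43954.71
Buyer bears: insurance 462.94 + destination terminal 1226.88 + duty 43954.71 = 45644.53
Landed cost = invoice 467159.29 + 45644.53 = 512803.82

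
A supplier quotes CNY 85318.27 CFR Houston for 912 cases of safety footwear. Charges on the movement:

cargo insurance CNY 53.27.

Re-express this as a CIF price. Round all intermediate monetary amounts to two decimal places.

CIF price: CNY 85371.54

From CFR to CIF, the seller additionally bears: insurance.
CIF price = 85318.27 + 53.27 = 85371.54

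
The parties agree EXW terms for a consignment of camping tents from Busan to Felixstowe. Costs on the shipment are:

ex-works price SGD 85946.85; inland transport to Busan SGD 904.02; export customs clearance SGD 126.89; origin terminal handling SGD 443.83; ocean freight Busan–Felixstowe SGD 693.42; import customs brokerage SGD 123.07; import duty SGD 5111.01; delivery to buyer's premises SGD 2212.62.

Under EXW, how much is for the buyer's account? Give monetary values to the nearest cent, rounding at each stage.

Buyer's account: SGD 9614.86

EXW: the seller makes goods available at their premises; the buyer bears all onward costs.
Seller's account: goods 85946.85 = 85946.85
Buyer's account: inland to port 904.02 + export clearance 126.89 + origin terminal 443.83 + freight 693.42 + brokerage 123.07 + duty 5111.01 + delivery 2212.62 = 9614.86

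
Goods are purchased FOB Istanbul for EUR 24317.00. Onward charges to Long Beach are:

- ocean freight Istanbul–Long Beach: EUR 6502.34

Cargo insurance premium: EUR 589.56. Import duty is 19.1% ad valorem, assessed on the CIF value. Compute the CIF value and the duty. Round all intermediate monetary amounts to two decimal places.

CIF = FOB price + freight + insurance
CIF = 24317.00 + 6502.34 + 589.56 = 31408.90
Import duty = 31408.90 × 19.1% = 5999.10

CIF value: EUR 31408.90; import duty: EUR 5999.10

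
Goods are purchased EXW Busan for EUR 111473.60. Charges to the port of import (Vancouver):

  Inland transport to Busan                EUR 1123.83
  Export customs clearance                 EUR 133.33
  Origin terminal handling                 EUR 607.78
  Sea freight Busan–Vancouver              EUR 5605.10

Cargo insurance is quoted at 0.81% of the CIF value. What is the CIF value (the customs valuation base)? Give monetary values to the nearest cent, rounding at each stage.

CIF value: EUR 119914.95

Let C be the CIF value. C = EXW price + pre-shipment costs + freight + 0.81% × C
C − 0.81% × C = 111473.60 + 1123.83 + 133.33 + 607.78 + 5605.10
0.9919 × C = 118943.64
C = 118943.64 / 0.9919 = 119914.95
Insurance premium = 0.81% × 119914.95 = 971.31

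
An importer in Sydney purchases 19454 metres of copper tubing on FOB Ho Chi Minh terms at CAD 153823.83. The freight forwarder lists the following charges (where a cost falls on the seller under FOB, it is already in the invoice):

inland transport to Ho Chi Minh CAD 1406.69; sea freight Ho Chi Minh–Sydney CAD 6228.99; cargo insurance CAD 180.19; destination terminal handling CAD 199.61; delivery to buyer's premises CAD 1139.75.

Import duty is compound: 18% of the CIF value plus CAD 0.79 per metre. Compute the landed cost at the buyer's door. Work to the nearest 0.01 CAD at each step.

Total landed cost: CAD 205782.97

FOB: the seller bears costs until goods are on board at the origin port; the buyer bears freight, insurance and all costs thereafter.
Already in the invoice (seller's account under FOB): inland to port — exclude.
CIF value = FOB price + freight + insurance = 153823.83 + 6228.99 + 180.19 = 160233.01
Ad valorem component: 160233.01 × 18% = 28841.94
Specific component: 19454 × 0.79 = 15368.66
Import duty = 28841.94 + 15368.66 = 44210.60
Buyer bears: freight 6228.99 + insurance 180.19 + destination terminal 199.61 + delivery 1139.75 + duty 44210.60 = 51959.14
Landed cost = invoice 153823.83 + 51959.14 = 205782.97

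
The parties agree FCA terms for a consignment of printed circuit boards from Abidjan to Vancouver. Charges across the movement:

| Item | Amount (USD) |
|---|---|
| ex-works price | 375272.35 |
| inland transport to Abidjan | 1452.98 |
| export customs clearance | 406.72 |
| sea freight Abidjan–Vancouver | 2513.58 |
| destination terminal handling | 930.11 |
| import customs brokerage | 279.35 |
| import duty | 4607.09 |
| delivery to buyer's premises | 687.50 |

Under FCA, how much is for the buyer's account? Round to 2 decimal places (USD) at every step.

FCA: the seller delivers export-cleared goods to the carrier; the buyer bears costs from that point.
Seller's account: goods 375272.35 + inland to port 1452.98 + export clearance 406.72 = 377132.05
Buyer's account: freight 2513.58 + destination terminal 930.11 + brokerage 279.35 + duty 4607.09 + delivery 687.50 = 9017.63

Buyer's account: USD 9017.63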